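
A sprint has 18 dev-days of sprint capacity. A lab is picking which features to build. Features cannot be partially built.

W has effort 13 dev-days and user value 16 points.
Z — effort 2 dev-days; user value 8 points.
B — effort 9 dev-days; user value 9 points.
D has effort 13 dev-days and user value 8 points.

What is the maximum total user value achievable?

24

W + Z: effort 13 + 2 = 15 ≤ 18, user value 16 + 8 = 24.
Z + B: effort 2 + 9 = 11 ≤ 18, user value 8 + 9 = 17.
W: effort 13 ≤ 18, user value 16.
Best is W and Z with total user value 24.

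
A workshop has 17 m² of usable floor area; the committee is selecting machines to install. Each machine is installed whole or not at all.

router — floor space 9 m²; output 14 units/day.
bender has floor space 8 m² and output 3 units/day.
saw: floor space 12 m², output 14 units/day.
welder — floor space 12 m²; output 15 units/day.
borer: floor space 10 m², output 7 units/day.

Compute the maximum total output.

17

Allowing fractional choices, the relaxed optimum would be about 24.0, but machines are indivisible.
router: floor space 9 ≤ 17, output 14.
router + bender: floor space 9 + 8 = 17 ≤ 17, output 14 + 3 = 17.
welder: floor space 12 ≤ 17, output 15.
Best is router and bender with total output 17.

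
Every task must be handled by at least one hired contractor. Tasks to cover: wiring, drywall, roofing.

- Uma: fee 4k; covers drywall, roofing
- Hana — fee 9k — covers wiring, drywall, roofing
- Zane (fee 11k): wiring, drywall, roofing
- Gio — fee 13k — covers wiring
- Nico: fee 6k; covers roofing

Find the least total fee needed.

9

The greedy cost-per-new-task heuristic would pick Uma and Hana for 13, but a cheaper cover exists.
Hana alone covers wiring, drywall, roofing — every task.
Total fee: 9.
No cover costs less than 9.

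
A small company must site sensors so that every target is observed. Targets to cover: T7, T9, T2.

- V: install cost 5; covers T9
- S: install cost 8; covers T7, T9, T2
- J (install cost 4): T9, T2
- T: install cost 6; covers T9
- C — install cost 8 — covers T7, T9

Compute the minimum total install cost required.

8

This is an integer covering problem.
The greedy cost-per-new-target heuristic would pick J and S for 12, but a cheaper cover exists.
S alone covers T7, T9, T2 — every target.
Total install cost: 8.
No cover costs less than 8.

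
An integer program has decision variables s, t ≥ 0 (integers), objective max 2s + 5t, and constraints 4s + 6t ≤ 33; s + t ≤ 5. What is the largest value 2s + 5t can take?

25

(s,t)=(0,5): 4·0+6·5=30≤33, 1·0+1·5=5≤5, objective 25.
(s,t)=(1,4): 4·1+6·4=28≤33, 1·1+1·4=5≤5, objective 22.
(s,t)=(0,4): 4·0+6·4=24≤33, 1·0+1·4=4≤5, objective 20.
The best lattice point is (0,5), giving 25.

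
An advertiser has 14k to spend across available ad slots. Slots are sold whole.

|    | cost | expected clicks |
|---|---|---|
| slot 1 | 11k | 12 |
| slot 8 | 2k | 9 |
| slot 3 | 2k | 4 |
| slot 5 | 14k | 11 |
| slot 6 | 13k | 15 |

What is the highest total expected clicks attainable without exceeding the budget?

21

Allowing fractional choices, the relaxed optimum would be about 24.5, but ad slots are indivisible.
slot 1 + slot 3: cost 11 + 2 = 13 ≤ 14, expected clicks 12 + 4 = 16.
slot 1 + slot 8: cost 11 + 2 = 13 ≤ 14, expected clicks 12 + 9 = 21.
Best is slot 1 and slot 8 with total expected clicks 21.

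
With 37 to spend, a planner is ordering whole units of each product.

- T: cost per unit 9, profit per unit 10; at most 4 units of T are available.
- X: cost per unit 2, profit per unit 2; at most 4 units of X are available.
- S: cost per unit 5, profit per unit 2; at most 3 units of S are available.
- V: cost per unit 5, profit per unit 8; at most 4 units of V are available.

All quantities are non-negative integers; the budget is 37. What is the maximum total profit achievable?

50

This is a bounded integer knapsack.
1×T, 4×X, and 4×V: cost 37 ≤ 37, profit 1·10 + 4·2 + 4·8 = 50.
1×T, 3×X, and 4×V: cost 35 ≤ 37, profit 1·10 + 3·2 + 4·8 = 48.
Best is 50.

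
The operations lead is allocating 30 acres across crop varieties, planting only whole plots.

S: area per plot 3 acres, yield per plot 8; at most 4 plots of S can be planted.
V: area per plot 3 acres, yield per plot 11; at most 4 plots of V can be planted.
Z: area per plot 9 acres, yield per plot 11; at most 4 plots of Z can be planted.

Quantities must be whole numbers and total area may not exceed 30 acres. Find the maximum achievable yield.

79

4×S, 3×V, and 1×Z: area 30 ≤ 30, yield 4·8 + 3·11 + 1·11 = 76.
3×S, 4×V, and 1×Z: area 30 ≤ 30, yield 3·8 + 4·11 + 1·11 = 79.
Best is 79.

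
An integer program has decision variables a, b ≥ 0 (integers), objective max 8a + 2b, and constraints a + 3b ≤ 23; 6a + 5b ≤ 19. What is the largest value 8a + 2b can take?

(a,b)=(3,0): 1·3+3·0=3≤23, 6·3+5·0=18≤19, objective 24.
(a,b)=(2,1): 1·2+3·1=5≤23, 6·2+5·1=17≤19, objective 18.
The best lattice point is (3,0), giving 24.

24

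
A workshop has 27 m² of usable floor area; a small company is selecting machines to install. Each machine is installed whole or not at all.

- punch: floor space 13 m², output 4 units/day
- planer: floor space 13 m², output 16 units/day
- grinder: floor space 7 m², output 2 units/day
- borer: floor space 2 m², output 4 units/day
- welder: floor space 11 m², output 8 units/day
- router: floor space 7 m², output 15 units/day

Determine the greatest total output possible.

35

Treat it as a binary knapsack problem.
Allowing fractional choices, the relaxed optimum would be about 38.6, but machines are indivisible.
planer + grinder + router: floor space 13 + 7 + 7 = 27 ≤ 27, output 16 + 2 + 15 = 33.
planer + router: floor space 13 + 7 = 20 ≤ 27, output 16 + 15 = 31.
planer + borer + router: floor space 13 + 2 + 7 = 22 ≤ 27, output 16 + 4 + 15 = 35.
Best is planer, borer, and router with total output 35.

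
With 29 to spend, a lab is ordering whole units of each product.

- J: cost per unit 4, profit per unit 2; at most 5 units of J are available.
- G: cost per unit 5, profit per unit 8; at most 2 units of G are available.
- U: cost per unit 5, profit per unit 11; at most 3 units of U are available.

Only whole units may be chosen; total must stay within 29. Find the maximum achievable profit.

U has the best ratio (11/5); taking only U gives at most 3×11 = 33 (stopped by the supply cap of 3).
Mixing does better — 1×J, 2×G, and 3×U: cost 29 ≤ 29, profit 1·2 + 2·8 + 3·11 = 51.

51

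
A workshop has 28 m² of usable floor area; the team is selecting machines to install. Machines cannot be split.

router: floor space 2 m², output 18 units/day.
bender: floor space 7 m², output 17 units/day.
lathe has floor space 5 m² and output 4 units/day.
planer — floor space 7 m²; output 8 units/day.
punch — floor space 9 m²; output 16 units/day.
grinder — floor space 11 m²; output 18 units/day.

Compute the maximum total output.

61

Treat it as a binary knapsack problem.
router + bender + planer + punch: floor space 2 + 7 + 7 + 9 = 25 ≤ 28, output 18 + 17 + 8 + 16 = 59.
router + bender + lathe + grinder: floor space 2 + 7 + 5 + 11 = 25 ≤ 28, output 18 + 17 + 4 + 18 = 57.
router + bender + planer + grinder: floor space 2 + 7 + 7 + 11 = 27 ≤ 28, output 18 + 17 + 8 + 18 = 61.
Best is router, bender, planer, and grinder with total output 61.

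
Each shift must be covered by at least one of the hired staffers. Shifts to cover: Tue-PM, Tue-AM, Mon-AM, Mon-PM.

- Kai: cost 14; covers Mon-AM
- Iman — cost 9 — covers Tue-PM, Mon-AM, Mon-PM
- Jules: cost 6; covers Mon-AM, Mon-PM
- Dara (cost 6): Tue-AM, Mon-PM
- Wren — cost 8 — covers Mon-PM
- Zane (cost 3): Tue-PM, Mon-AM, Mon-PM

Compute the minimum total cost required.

9

Choose Dara and Zane: together they cover Tue-PM, Tue-AM, Mon-AM, Mon-PM — every shift.
Total cost: 6 + 3 = 9.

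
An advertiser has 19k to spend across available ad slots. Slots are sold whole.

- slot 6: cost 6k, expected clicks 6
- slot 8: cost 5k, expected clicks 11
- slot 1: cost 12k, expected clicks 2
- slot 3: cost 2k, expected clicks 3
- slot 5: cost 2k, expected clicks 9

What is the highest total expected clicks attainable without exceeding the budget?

29

Allowing fractional choices, the relaxed optimum would be about 29.7, but ad slots are indivisible.
slot 6 + slot 8 + slot 3 + slot 5: cost 6 + 5 + 2 + 2 = 15 ≤ 19, expected clicks 6 + 11 + 3 + 9 = 29.
slot 8 + slot 3 + slot 5: cost 5 + 2 + 2 = 9 ≤ 19, expected clicks 11 + 3 + 9 = 23.
slot 6 + slot 8 + slot 5: cost 6 + 5 + 2 = 13 ≤ 19, expected clicks 6 + 11 + 9 = 26.
Best is slot 6, slot 8, slot 3, and slot 5 with total expected clicks 29.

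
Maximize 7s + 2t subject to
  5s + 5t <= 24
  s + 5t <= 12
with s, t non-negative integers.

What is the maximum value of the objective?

Relaxing integrality, the LP optimum is 33.60 at (s,t) = (4.8, 0), which is not an integer point.
(s,t)=(4,0): 5·4+5·0=20≤24, 1·4+5·0=4≤12, objective 28.
(s,t)=(3,1): 5·3+5·1=20≤24, 1·3+5·1=8≤12, objective 23.
The best lattice point is (4,0), giving 28.

28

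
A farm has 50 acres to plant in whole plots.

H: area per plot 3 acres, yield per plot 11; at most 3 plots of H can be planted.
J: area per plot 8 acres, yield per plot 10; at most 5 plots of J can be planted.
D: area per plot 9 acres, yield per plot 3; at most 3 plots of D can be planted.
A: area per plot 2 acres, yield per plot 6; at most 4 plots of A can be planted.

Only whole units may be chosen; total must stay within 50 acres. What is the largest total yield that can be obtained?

97

This is a bounded integer knapsack.
H has the best ratio (11/3); taking only H gives at most 3×11 = 33 (stopped by the supply cap of 3).
Mixing does better — 3×H, 4×J, and 4×A: area 49 ≤ 50, yield 3·11 + 4·10 + 4·6 = 97.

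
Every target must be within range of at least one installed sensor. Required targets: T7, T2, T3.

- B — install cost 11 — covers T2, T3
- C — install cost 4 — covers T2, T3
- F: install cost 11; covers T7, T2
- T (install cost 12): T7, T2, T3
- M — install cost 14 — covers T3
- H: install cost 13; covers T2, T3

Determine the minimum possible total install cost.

The greedy cost-per-new-target heuristic would pick C and F for 15, but a cheaper cover exists.
T alone covers T7, T2, T3 — every target.
Total install cost: 12.
No cover costs less than 12.

12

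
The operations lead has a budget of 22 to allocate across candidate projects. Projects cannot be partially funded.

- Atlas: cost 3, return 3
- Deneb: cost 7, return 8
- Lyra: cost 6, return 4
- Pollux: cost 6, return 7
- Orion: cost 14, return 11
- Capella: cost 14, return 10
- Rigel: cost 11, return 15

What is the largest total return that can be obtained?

This is an integer program with binary decision variables.
Atlas + Pollux + Rigel: cost 3 + 6 + 11 = 20 ≤ 22, return 3 + 7 + 15 = 25.
Atlas + Deneb + Rigel: cost 3 + 7 + 11 = 21 ≤ 22, return 3 + 8 + 15 = 26.
Deneb + Rigel: cost 7 + 11 = 18 ≤ 22, return 8 + 15 = 23.
Best is Atlas, Deneb, and Rigel with total return 26.

26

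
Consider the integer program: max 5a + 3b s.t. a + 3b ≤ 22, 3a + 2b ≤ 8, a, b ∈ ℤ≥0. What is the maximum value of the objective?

(a,b)=(2,1) is feasible, giving 13.
(a,b)=(1,2) is feasible, giving 11.
(a,b)=(2,0) is feasible, giving 10.
Maximum is 13 at (a,b)=(2,1).

13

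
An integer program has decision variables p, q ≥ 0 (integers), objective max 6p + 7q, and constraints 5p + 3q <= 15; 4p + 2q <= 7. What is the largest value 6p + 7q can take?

Relaxing integrality, the LP optimum is 24.50 at (p,q) = (0, 3.5), which is not an integer point.
(p,q)=(0,3): 5·0+3·3=9≤15, 4·0+2·3=6≤7, objective 21.
(p,q)=(0,2): 5·0+3·2=6≤15, 4·0+2·2=4≤7, objective 14.
The best lattice point is (0,3), giving 21.

21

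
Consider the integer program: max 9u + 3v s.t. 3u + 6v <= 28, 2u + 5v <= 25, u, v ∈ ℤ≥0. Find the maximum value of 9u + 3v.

(u,v)=(9,0): 3·9+6·0=27≤28, 2·9+5·0=18≤25, objective 81.
(u,v)=(8,0): 3·8+6·0=24≤28, 2·8+5·0=16≤25, objective 72.
No feasible integer point exceeds 81.

81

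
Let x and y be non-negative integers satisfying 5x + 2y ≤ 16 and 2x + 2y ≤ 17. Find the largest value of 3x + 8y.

(x,y)=(0,8): 5·0+2·8=16≤16, 2·0+2·8=16≤17, objective 64.
(x,y)=(0,7): 5·0+2·7=14≤16, 2·0+2·7=14≤17, objective 56.
Maximum is 64 at (x,y)=(0,8).

64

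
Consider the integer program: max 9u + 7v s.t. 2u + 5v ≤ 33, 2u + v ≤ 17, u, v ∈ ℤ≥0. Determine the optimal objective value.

84

The continuous relaxation peaks at (6.5, 4) with value 86.50; rounding to a feasible lattice point costs some objective.
(u,v)=(7,3): 2·7+5·3=29≤33, 2·7+1·3=17≤17, objective 84.
(u,v)=(6,4): 2·6+5·4=32≤33, 2·6+1·4=16≤17, objective 82.
(u,v)=(7,2): 2·7+5·2=24≤33, 2·7+1·2=16≤17, objective 77.
(u,v)=(6,3): 2·6+5·3=27≤33, 2·6+1·3=15≤17, objective 75.
Maximum is 84 at (u,v)=(7,3).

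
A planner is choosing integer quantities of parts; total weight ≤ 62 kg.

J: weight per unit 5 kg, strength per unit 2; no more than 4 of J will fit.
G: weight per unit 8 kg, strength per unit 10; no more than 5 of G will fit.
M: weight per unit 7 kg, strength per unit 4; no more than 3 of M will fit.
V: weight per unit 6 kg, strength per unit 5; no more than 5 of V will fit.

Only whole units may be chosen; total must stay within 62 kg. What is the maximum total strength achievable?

5×G and 3×V: weight 58 ≤ 62, strength 5·10 + 3·5 = 65.
4×G and 5×V: weight 62 ≤ 62, strength 4·10 + 5·5 = 65.
Best is 65.

65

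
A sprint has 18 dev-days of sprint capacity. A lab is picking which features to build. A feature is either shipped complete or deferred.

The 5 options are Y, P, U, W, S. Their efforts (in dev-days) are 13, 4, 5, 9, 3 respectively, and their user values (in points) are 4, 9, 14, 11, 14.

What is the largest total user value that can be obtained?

39

Take U, W, and S: effort 5 + 9 + 3 = 17 ≤ 18, user value 14 + 11 + 14 = 39.
No other feasible combination does better.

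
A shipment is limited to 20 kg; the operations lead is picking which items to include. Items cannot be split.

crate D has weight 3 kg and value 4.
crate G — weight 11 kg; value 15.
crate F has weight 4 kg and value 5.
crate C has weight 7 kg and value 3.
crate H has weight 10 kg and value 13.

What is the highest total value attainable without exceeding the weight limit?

24

This is an integer program with binary decision variables.
crate D + crate G + crate F: weight 3 + 11 + 4 = 18 ≤ 20, value 4 + 15 + 5 = 24.
crate G + crate F: weight 11 + 4 = 15 ≤ 20, value 15 + 5 = 20.
crate D + crate F + crate H: weight 3 + 4 + 10 = 17 ≤ 20, value 4 + 5 + 13 = 22.
Best is crate D, crate G, and crate F with total value 24.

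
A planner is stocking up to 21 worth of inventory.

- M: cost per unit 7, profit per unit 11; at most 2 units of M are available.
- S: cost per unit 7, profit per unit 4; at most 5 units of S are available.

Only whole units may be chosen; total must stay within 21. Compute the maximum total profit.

26

2×M and 1×S: cost 21 ≤ 21, profit 2·11 + 1·4 = 26.
2×M: cost 14 ≤ 21, profit 2·11 = 22.
Best is 26.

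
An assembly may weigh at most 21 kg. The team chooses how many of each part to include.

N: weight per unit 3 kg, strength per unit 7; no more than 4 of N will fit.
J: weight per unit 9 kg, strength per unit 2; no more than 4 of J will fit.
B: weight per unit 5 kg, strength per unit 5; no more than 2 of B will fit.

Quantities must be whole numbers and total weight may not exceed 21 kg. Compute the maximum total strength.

This is a bounded integer knapsack.
3×N and 2×B: weight 19 ≤ 21, strength 3·7 + 2·5 = 31.
4×N and 1×B: weight 17 ≤ 21, strength 4·7 + 1·5 = 33.
Best is 33.

33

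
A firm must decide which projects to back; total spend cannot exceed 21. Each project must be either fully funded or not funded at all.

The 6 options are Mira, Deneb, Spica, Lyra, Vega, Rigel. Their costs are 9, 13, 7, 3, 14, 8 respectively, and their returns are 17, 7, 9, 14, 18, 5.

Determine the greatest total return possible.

40

Mira + Lyra + Rigel: cost 9 + 3 + 8 = 20 ≤ 21, return 17 + 14 + 5 = 36.
Lyra + Vega: cost 3 + 14 = 17 ≤ 21, return 14 + 18 = 32.
Mira + Spica + Lyra: cost 9 + 7 + 3 = 19 ≤ 21, return 17 + 9 + 14 = 40.
Best is Mira, Spica, and Lyra with total return 40.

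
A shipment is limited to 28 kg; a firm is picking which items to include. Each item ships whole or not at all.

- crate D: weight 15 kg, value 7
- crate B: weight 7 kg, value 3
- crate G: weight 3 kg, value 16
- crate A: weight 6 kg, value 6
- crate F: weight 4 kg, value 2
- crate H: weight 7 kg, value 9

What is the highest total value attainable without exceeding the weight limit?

Take crate B, crate G, crate A, crate F, and crate H: weight 7 + 3 + 6 + 4 + 7 = 27 ≤ 28, value 3 + 16 + 6 + 2 + 9 = 36.
No other feasible combination does better.

36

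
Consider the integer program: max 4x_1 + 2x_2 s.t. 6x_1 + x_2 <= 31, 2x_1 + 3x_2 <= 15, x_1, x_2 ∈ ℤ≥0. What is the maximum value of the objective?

(x_1,x_2)=(5,1): 6·5+1·1=31≤31, 2·5+3·1=13≤15, objective 22.
(x_1,x_2)=(4,2): 6·4+1·2=26≤31, 2·4+3·2=14≤15, objective 20.
No feasible integer point exceeds 22.

22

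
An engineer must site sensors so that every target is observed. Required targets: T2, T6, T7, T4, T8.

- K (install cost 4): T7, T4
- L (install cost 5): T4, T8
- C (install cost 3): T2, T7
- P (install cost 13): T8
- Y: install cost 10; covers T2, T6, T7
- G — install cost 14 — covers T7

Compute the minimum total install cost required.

15

The greedy cost-per-new-target heuristic would pick C, L, and Y for 18, but a cheaper cover exists.
Choose L and Y: together they cover T2, T6, T7, T4, T8 — every target.
Total install cost: 5 + 10 = 15.
No cover costs less than 15.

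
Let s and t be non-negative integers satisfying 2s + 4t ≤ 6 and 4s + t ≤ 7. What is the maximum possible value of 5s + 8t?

The continuous relaxation peaks at (1.57, 0.714) with value 13.57; rounding to a feasible lattice point costs some objective.
(s,t)=(1,1): 2·1+4·1=6≤6, 4·1+1·1=5≤7, objective 13.
(s,t)=(0,1): 2·0+4·1=4≤6, 4·0+1·1=1≤7, objective 8.
(s,t)=(1,0): 2·1+4·0=2≤6, 4·1+1·0=4≤7, objective 5.
No feasible integer point exceeds 13.

13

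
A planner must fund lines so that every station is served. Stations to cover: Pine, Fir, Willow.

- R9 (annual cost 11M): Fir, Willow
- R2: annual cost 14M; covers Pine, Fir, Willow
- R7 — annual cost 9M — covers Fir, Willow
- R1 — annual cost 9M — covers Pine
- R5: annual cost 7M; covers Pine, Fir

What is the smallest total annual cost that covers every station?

14

The greedy cost-per-new-station heuristic would pick R5 and R7 for 16, but a cheaper cover exists.
R2 alone covers Pine, Fir, Willow — every station.
Total annual cost: 14.
No cover costs less than 14.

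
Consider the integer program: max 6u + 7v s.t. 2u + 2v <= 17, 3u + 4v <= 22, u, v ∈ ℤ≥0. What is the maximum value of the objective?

(u,v)=(6,1) is feasible, giving 43.
(u,v)=(7,0) is feasible, giving 42.
The best lattice point is (6,1), giving 43.

43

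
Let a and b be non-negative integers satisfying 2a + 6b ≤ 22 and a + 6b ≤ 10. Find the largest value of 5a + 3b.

(a,b)=(10,0) is feasible, giving 50.
(a,b)=(9,0) is feasible, giving 45.
No feasible integer point exceeds 50.

50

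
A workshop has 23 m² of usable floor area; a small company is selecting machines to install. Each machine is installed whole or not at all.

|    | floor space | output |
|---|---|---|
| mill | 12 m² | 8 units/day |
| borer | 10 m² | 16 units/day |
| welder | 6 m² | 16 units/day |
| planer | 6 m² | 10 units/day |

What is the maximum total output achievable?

Allowing fractional choices, the relaxed optimum would be about 42.7, but machines are indivisible.
borer + welder + planer: floor space 10 + 6 + 6 = 22 ≤ 23, output 16 + 16 + 10 = 42.
borer + welder: floor space 10 + 6 = 16 ≤ 23, output 16 + 16 = 32.
Best is borer, welder, and planer with total output 42.

42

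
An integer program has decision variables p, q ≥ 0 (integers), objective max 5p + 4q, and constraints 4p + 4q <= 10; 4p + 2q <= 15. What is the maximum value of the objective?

10

Relaxing integrality, the LP optimum is 12.50 at (p,q) = (2.5, 0), which is not an integer point.
(p,q)=(2,0): 4·2+4·0=8≤10, 4·2+2·0=8≤15, objective 10.
(p,q)=(1,1): 4·1+4·1=8≤10, 4·1+2·1=6≤15, objective 9.
Maximum is 10 at (p,q)=(2,0).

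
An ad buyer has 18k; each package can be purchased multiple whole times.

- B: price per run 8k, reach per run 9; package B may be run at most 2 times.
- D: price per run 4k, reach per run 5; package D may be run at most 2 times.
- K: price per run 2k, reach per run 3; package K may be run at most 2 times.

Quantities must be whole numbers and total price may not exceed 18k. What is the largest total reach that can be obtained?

22

2×B and 1×K: price 18 ≤ 18, reach 2·9 + 1·3 = 21.
1×B, 2×D, and 1×K: price 18 ≤ 18, reach 1·9 + 2·5 + 1·3 = 22.
Best is 22.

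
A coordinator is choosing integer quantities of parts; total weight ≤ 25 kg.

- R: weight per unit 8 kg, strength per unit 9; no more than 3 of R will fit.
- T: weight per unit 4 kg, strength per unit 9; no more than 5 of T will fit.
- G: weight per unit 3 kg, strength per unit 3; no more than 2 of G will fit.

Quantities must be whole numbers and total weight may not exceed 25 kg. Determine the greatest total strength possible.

48

This is a bounded integer knapsack.
5×T: weight 20 ≤ 25, strength 5·9 = 45.
5×T and 1×G: weight 23 ≤ 25, strength 5·9 + 1·3 = 48.
Best is 48.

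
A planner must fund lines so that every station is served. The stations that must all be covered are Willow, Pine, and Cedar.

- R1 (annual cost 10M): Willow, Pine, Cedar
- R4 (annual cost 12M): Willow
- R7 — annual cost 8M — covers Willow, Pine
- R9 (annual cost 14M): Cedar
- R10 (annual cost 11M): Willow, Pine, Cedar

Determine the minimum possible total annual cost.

10

R1 alone covers Willow, Pine, Cedar — every station.
Total annual cost: 10.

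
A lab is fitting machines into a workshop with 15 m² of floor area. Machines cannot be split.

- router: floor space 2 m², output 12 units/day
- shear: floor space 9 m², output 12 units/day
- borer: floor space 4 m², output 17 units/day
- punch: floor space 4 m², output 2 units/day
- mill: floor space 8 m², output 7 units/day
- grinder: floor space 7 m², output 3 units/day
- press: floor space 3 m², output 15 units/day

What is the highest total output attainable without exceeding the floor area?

46

Treat it as a binary knapsack problem.
Take router, borer, punch, and press: floor space 2 + 4 + 4 + 3 = 13 ≤ 15, output 12 + 17 + 2 + 15 = 46.
No other feasible combination does better.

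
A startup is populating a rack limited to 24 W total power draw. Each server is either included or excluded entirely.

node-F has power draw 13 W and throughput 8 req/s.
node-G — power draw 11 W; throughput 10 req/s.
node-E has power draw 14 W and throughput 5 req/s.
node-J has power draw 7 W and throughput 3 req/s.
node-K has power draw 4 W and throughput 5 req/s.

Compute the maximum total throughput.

Allowing fractional choices, the relaxed optimum would be about 20.5, but servers are indivisible.
node-F + node-G: power draw 13 + 11 = 24 ≤ 24, throughput 8 + 10 = 18.
node-G + node-J + node-K: power draw 11 + 7 + 4 = 22 ≤ 24, throughput 10 + 3 + 5 = 18.
node-F + node-J + node-K: power draw 13 + 7 + 4 = 24 ≤ 24, throughput 8 + 3 + 5 = 16.
The maximum throughput is 18; one optimal choice is node-G, node-J, and node-K.

18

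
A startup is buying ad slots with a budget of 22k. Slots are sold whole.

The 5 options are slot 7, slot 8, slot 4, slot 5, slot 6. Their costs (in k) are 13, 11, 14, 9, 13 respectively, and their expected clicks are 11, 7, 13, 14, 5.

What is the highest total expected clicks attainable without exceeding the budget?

25

This is an integer program with binary decision variables.
Allowing fractional choices, the relaxed optimum would be about 26.1, but ad slots are indivisible.
slot 7 + slot 5: cost 13 + 9 = 22 ≤ 22, expected clicks 11 + 14 = 25.
slot 8 + slot 5: cost 11 + 9 = 20 ≤ 22, expected clicks 7 + 14 = 21.
slot 5 + slot 6: cost 9 + 13 = 22 ≤ 22, expected clicks 14 + 5 = 19.
Best is slot 7 and slot 5 with total expected clicks 25.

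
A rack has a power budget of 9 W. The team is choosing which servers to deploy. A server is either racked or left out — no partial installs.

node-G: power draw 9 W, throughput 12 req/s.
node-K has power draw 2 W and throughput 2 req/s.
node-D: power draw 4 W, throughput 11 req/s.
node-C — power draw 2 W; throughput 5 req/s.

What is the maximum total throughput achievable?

18

Allowing fractional choices, the relaxed optimum would be about 20.0, but servers are indivisible.
node-K + node-D: power draw 2 + 4 = 6 ≤ 9, throughput 2 + 11 = 13.
node-D + node-C: power draw 4 + 2 = 6 ≤ 9, throughput 11 + 5 = 16.
node-K + node-D + node-C: power draw 2 + 4 + 2 = 8 ≤ 9, throughput 2 + 11 + 5 = 18.
Best is node-K, node-D, and node-C with total throughput 18.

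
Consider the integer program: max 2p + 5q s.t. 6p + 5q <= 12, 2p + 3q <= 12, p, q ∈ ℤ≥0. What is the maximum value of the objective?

(p,q)=(0,2): 6·0+5·2=10≤12, 2·0+3·2=6≤12, objective 10.
(p,q)=(1,1): 6·1+5·1=11≤12, 2·1+3·1=5≤12, objective 7.
(p,q)=(0,1): 6·0+5·1=5≤12, 2·0+3·1=3≤12, objective 5.
No feasible integer point exceeds 10.

10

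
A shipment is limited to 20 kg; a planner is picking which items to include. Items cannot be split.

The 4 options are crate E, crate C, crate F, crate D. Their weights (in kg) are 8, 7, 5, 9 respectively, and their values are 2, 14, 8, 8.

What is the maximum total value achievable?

24

Allowing fractional choices, the relaxed optimum would be about 29.1, but items are indivisible.
crate E + crate C + crate F: weight 8 + 7 + 5 = 20 ≤ 20, value 2 + 14 + 8 = 24.
crate C + crate F: weight 7 + 5 = 12 ≤ 20, value 14 + 8 = 22.
crate C + crate D: weight 7 + 9 = 16 ≤ 20, value 14 + 8 = 22.
Best is crate E, crate C, and crate F with total value 24.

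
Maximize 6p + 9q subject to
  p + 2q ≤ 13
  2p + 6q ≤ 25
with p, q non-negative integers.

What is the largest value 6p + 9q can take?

72

(p,q)=(12,0): 1·12+2·0=12≤13, 2·12+6·0=24≤25, objective 72.
(p,q)=(11,0): 1·11+2·0=11≤13, 2·11+6·0=22≤25, objective 66.
The best lattice point is (12,0), giving 72.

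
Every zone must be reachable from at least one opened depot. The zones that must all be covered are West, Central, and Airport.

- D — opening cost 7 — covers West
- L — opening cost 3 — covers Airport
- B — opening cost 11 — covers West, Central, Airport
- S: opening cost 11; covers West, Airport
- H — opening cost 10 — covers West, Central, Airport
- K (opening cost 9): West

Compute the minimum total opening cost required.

This is an integer covering problem.
The greedy cost-per-new-zone heuristic would pick L and H for 13, but a cheaper cover exists.
H alone covers West, Central, Airport — every zone.
Total opening cost: 10.
No cover costs less than 10.

10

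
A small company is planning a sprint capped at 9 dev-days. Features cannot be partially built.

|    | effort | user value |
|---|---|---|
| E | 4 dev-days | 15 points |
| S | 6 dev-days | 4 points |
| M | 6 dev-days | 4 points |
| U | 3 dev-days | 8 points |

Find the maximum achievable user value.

This is an integer program with binary decision variables.
E: effort 4 ≤ 9, user value 15.
S + U: effort 6 + 3 = 9 ≤ 9, user value 4 + 8 = 12.
E + U: effort 4 + 3 = 7 ≤ 9, user value 15 + 8 = 23.
Best is E and U with total user value 23.

23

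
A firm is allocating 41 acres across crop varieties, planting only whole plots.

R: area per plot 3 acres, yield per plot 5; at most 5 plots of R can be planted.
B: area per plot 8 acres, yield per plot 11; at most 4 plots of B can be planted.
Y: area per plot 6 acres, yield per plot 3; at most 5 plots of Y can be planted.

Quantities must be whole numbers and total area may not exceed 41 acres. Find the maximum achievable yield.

R has the best ratio (5/3); taking only R gives at most 5×5 = 25 (stopped by the supply cap of 5).
Mixing does better — 3×R and 4×B: area 41 ≤ 41, yield 3·5 + 4·11 = 59.

59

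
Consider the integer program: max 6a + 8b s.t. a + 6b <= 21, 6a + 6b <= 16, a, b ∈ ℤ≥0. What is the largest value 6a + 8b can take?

The continuous relaxation peaks at (0, 2.67) with value 21.33; rounding to a feasible lattice point costs some objective.
(a,b)=(0,2): 1·0+6·2=12≤21, 6·0+6·2=12≤16, objective 16.
(a,b)=(1,1): 1·1+6·1=7≤21, 6·1+6·1=12≤16, objective 14.
(a,b)=(0,1): 1·0+6·1=6≤21, 6·0+6·1=6≤16, objective 8.
The best lattice point is (0,2), giving 16.

16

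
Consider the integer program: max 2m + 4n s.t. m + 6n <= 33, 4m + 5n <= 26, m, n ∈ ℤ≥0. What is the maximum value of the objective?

(m,n)=(0,5): 1·0+6·5=30≤33, 4·0+5·5=25≤26, objective 20.
(m,n)=(1,4): 1·1+6·4=25≤33, 4·1+5·4=24≤26, objective 18.
(m,n)=(0,4): 1·0+6·4=24≤33, 4·0+5·4=20≤26, objective 16.
The best lattice point is (0,5), giving 20.

20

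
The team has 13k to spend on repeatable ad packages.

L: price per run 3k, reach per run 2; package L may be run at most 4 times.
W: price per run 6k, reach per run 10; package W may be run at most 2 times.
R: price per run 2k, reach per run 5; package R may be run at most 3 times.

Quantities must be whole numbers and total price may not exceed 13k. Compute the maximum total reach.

25

R has the best ratio (5/2); taking only R gives at most 3×5 = 15 (stopped by the supply cap of 3).
Mixing does better — 1×W and 3×R: price 12 ≤ 13, reach 1·10 + 3·5 = 25.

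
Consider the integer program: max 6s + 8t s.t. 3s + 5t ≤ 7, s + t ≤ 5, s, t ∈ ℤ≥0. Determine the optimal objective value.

12

The continuous relaxation peaks at (2.33, 0) with value 14.00; rounding to a feasible lattice point costs some objective.
(s,t)=(2,0): 3·2+5·0=6≤7, 1·2+1·0=2≤5, objective 12.
(s,t)=(1,0): 3·1+5·0=3≤7, 1·1+1·0=1≤5, objective 6.
The best lattice point is (2,0), giving 12.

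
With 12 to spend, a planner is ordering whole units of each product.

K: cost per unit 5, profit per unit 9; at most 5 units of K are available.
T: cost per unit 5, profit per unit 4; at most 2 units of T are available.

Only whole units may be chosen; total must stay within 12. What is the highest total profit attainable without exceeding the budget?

K has the best ratio (9/5); taking only K gives at most 2×9 = 18 (stopped by the cost limit).
Optimal: 2×K: cost 10 ≤ 12, profit 2·9 = 18.

18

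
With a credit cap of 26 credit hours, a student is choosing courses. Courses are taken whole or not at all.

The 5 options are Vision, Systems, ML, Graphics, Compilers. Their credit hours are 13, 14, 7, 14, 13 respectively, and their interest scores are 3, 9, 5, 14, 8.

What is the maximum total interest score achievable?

19

This is a 0-1 knapsack instance.
Graphics: credit hours 14 ≤ 26, interest score 14.
ML + Graphics: credit hours 7 + 14 = 21 ≤ 26, interest score 5 + 14 = 19.
Best is ML and Graphics with total interest score 19.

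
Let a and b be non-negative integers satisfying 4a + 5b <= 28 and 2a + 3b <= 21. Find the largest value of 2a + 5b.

25

(a,b)=(0,5): 4·0+5·5=25≤28, 2·0+3·5=15≤21, objective 25.
(a,b)=(1,4): 4·1+5·4=24≤28, 2·1+3·4=14≤21, objective 22.
No feasible integer point exceeds 25.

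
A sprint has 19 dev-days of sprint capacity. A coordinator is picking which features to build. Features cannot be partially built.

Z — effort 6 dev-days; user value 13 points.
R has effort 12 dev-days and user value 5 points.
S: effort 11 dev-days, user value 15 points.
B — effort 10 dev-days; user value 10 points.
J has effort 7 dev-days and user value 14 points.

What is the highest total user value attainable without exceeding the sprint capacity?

29

Take S and J: effort 11 + 7 = 18 ≤ 19, user value 15 + 14 = 29.
No other feasible combination does better.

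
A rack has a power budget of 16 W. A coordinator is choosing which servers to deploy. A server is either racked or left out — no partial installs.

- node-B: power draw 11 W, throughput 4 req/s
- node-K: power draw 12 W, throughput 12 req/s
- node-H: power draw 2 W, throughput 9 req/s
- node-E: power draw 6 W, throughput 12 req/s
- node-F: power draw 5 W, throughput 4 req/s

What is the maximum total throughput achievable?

25

This is a 0-1 knapsack instance.
Allowing fractional choices, the relaxed optimum would be about 29.0, but servers are indivisible.
node-H + node-E: power draw 2 + 6 = 8 ≤ 16, throughput 9 + 12 = 21.
node-K + node-H: power draw 12 + 2 = 14 ≤ 16, throughput 12 + 9 = 21.
node-H + node-E + node-F: power draw 2 + 6 + 5 = 13 ≤ 16, throughput 9 + 12 + 4 = 25.
Best is node-H, node-E, and node-F with total throughput 25.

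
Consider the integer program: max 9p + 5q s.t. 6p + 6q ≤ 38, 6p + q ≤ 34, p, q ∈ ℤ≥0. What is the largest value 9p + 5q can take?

50

Relaxing integrality, the LP optimum is 53.80 at (p,q) = (5.53, 0.8), which is not an integer point.
(p,q)=(5,1): 6·5+6·1=36≤38, 6·5+1·1=31≤34, objective 50.
(p,q)=(4,2): 6·4+6·2=36≤38, 6·4+1·2=26≤34, objective 46.
The best lattice point is (5,1), giving 50.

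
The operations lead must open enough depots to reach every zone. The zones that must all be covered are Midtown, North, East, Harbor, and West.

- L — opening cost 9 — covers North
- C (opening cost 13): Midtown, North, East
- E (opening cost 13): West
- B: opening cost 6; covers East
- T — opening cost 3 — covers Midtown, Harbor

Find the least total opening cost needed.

29

This is a weighted set-cover instance.
Choose C, E, and T: together they cover Midtown, North, East, Harbor, West — every zone.
Total opening cost: 13 + 13 + 3 = 29.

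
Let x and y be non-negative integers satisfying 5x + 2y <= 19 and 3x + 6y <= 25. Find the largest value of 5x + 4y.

(x,y)=(3,2) is feasible, giving 23.
(x,y)=(2,3) is feasible, giving 22.
(x,y)=(3,1) is feasible, giving 19.
No feasible integer point exceeds 23.

23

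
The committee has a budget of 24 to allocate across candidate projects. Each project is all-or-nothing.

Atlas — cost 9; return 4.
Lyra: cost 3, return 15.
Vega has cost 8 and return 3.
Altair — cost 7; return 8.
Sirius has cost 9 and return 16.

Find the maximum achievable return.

39

Allowing fractional choices, the relaxed optimum would be about 41.2, but projects are indivisible.
Lyra + Altair + Sirius: cost 3 + 7 + 9 = 19 ≤ 24, return 15 + 8 + 16 = 39.
Atlas + Lyra + Sirius: cost 9 + 3 + 9 = 21 ≤ 24, return 4 + 15 + 16 = 35.
Best is Lyra, Altair, and Sirius with total return 39.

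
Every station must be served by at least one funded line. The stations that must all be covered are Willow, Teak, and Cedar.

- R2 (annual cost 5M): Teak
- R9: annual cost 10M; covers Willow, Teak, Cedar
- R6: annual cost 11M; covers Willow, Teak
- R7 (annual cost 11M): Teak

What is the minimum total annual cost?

10

This is a weighted set-cover instance.
R9 alone covers Willow, Teak, Cedar — every station.
Total annual cost: 10.
No cover costs less than 10.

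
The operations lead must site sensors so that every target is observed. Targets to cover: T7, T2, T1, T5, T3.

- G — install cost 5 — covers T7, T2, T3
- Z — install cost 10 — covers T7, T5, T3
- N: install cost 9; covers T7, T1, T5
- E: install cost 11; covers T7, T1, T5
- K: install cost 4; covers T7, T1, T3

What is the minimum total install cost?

14

The greedy cost-per-new-target heuristic would pick K, G, and N for 18, but a cheaper cover exists.
Choose G and N: together they cover T7, T2, T1, T5, T3 — every target.
Total install cost: 5 + 9 = 14.
No cover costs less than 14.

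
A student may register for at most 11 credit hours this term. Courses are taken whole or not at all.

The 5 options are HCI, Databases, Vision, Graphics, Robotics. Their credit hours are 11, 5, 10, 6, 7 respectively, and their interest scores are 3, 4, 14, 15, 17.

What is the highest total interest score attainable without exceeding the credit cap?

Allowing fractional choices, the relaxed optimum would be about 27.1, but courses are indivisible.
Graphics: credit hours 6 ≤ 11, interest score 15.
Robotics: credit hours 7 ≤ 11, interest score 17.
Databases + Graphics: credit hours 5 + 6 = 11 ≤ 11, interest score 4 + 15 = 19.
Best is Databases and Graphics with total interest score 19.

19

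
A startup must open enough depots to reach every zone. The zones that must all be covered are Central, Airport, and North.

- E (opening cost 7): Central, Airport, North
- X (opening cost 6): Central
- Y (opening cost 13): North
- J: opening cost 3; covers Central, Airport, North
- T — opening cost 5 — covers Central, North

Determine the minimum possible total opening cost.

This is a weighted set-cover instance.
J alone covers Central, Airport, North — every zone.
Total opening cost: 3.

3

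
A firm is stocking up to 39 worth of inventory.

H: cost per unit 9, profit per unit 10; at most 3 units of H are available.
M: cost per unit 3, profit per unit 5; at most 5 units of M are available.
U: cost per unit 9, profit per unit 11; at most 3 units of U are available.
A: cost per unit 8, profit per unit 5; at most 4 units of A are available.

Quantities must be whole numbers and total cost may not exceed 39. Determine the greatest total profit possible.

53

4×M and 3×U: cost 39 ≤ 39, profit 4·5 + 3·11 = 53.
1×H, 4×M, and 2×U: cost 39 ≤ 39, profit 1·10 + 4·5 + 2·11 = 52.
Best is 53.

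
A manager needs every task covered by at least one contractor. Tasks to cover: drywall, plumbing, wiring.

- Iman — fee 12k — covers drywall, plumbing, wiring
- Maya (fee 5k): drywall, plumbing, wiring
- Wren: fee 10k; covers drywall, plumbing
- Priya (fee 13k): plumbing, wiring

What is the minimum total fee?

Maya alone covers drywall, plumbing, wiring — every task.
Total fee: 5.

5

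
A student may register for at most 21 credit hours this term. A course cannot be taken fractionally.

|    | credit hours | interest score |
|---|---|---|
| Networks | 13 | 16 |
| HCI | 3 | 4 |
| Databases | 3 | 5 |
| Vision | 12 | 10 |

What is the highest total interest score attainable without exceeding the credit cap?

Networks + Databases: credit hours 13 + 3 = 16 ≤ 21, interest score 16 + 5 = 21.
Networks + HCI + Databases: credit hours 13 + 3 + 3 = 19 ≤ 21, interest score 16 + 4 + 5 = 25.
Best is Networks, HCI, and Databases with total interest score 25.

25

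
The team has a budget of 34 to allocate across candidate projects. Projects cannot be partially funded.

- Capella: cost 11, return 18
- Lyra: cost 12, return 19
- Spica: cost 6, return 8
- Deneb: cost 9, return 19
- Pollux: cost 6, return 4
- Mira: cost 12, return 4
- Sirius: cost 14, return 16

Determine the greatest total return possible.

Treat it as a binary knapsack problem.
Take Capella, Lyra, and Deneb: cost 11 + 12 + 9 = 32 ≤ 34, return 18 + 19 + 19 = 56.
No other feasible combination does better.

56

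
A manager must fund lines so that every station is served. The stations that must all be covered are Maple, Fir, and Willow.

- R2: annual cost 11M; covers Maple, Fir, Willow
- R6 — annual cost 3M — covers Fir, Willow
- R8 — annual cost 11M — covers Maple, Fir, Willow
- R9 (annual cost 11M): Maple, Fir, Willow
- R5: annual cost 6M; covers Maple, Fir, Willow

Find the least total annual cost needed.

6

R5 alone covers Maple, Fir, Willow — every station.
Total annual cost: 6.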